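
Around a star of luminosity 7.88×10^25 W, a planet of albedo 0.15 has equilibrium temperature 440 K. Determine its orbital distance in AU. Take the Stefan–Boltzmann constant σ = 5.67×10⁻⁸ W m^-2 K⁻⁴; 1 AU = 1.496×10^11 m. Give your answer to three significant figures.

0.167 AU

Energy balance gives S = 4σT⁴/(1−α) = 10000 W m^-2.
Then d = [L/(4πS)]^(1/2) = 2.504×10^10 m, i.e. 0.1674 AU.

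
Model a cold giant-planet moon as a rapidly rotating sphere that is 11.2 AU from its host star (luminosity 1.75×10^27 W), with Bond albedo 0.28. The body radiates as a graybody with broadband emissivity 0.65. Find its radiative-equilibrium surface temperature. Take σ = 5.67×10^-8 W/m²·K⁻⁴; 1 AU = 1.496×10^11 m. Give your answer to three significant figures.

125 K

d = 11.2 × 1.496×10^11 m = 1.676×10^12 m.
S = L/(4πd²) = 49.61 W/m².
Averaging over the sphere, the absorbed flux is S(1−α)/4 = 8.929 W/m².
Radiative balance εσT⁴ = 8.929 gives T = [8.929/(0.65·σ)]^(1/4) = 124.8 K.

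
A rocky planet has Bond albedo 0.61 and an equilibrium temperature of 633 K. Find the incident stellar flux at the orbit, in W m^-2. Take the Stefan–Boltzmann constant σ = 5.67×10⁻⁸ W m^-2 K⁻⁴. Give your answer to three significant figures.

93400 W m^-2

From S(1−α)/4 = σT⁴: S = 4σT⁴/(1−α).
The emitted flux is σT⁴ = 9103 W m^-2.
So S = 4×9103/(1−0.61) = 93370 W m^-2.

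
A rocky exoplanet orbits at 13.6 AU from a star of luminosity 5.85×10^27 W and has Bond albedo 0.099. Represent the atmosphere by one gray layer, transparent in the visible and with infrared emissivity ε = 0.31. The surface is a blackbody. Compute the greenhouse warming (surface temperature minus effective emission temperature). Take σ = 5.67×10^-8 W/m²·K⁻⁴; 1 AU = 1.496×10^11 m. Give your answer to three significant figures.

6.25 kelvin

Orbital distance: d = 13.6 AU = 2.035×10^12 m.
Spreading L over a sphere of radius d: S = 5.85×10^27/(4π·2.03×10^12²) = 112.5 W/m².
The planet radiates to space at T_e = [S(1−α)/(4σ)]^(1/4) = 145.4 K.
Surface balance with a leaky layer gives σT_s⁴ = σT_e⁴·2/(2−ε), so T_s = T_e·[2/(2−0.31)]^(1/4) = 151.6 K.
The atmosphere warms the surface by 6.252 K.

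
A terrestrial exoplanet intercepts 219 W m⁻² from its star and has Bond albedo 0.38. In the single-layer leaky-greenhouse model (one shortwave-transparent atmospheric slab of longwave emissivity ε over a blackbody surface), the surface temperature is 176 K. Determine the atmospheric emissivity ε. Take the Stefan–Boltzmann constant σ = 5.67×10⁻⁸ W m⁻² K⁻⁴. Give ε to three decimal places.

First, T_e = [219.0·(1−0.38)/(4σ)]^(1/4) = 156.4 K.
Inverting T_s⁴ = 2T_e⁴/(2−ε): (T_e/T_s)⁴ = 0.6239, so ε = 2(1 − 0.6239) = 0.7521.

0.752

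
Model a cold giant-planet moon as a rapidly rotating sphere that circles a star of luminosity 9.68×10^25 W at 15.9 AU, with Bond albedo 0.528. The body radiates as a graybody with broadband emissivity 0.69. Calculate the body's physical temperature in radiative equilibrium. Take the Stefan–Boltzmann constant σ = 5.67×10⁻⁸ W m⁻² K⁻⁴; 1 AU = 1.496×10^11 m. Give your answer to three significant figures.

45.0 K

d = 15.9 × 1.496×10^11 m = 2.379×10^12 m.
S = L/(4πd²) = 1.361 W m⁻².
The planet absorbs (1−α)S over its disc πR² and re-emits over 4πR², so the mean absorbed flux is (1−0.528)·1.361/4 = 0.1607 W m⁻².
Equating to εσT⁴ with ε = 0.69: T = (0.1607/0.69σ)^(1/4) = 45.02 K.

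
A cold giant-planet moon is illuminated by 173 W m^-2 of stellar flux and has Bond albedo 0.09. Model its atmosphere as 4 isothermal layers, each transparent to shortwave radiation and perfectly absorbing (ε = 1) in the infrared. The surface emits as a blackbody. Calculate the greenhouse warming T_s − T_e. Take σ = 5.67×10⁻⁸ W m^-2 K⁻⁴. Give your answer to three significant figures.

The effective emission temperature is T_e = [S(1−α)/(4σ)]^¼ = 162.3 K.
T_s = (N+1)^(1/4)·T_e = 242.7 K.
So the greenhouse effect raises the surface by 242.7 − 162.3 = 80.40 K.

80.4 K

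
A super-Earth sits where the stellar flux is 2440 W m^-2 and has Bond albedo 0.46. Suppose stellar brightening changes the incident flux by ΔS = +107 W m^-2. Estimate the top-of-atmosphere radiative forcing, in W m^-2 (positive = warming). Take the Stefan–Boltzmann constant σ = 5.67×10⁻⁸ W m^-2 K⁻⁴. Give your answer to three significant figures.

Only a fraction (1−α) is absorbed and it's spread over 4πR², so ΔF = (1−α)ΔS/4 = 14.45 W m^-2.

14.4 W m^-2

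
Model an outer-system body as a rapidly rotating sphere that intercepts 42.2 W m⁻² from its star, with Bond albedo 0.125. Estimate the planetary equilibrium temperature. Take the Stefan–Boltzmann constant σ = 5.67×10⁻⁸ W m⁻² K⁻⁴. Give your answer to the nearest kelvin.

113 kelvin

The planet absorbs (1−α)S over its disc πR² and re-emits over 4πR², so the mean absorbed flux is (1−0.125)·42.20/4 = 9.231 W m⁻².
In equilibrium σT⁴ equals this, so T = 113.0 K.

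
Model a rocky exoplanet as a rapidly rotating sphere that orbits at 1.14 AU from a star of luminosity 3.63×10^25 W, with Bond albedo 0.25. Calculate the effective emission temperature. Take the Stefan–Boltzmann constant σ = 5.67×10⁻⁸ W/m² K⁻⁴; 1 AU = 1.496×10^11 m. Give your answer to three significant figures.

d = 1.14 × 1.496×10^11 m = 1.705×10^11 m.
Spreading L over a sphere of radius d: S = 3.63×10^25/(4π·1.71×10^11²) = 99.32 W/m².
Averaging over the sphere, the absorbed flux is S(1−α)/4 = 18.62 W/m².
Set σT⁴ = 18.62 → T = (18.62/σ)^(1/4) = 134.6 K.

135 kelvin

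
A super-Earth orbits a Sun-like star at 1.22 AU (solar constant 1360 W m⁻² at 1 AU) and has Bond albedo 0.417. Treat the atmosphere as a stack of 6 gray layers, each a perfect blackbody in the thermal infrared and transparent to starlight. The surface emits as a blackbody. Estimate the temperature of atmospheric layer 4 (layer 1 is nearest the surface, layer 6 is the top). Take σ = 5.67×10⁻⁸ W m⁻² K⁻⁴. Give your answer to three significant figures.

290 kelvin

By the inverse-square law, S = 1360/1.22² = 913.7 W m⁻².
OLR = S(1−α)/4 = 133.2 W m⁻²; the top layer radiates at T_e = 220.1 K.
Each opaque layer satisfies 2T_j⁴ = T_{j−1}⁴ + T_{j+1}⁴, giving T_k⁴ = (N+1−k)T_e⁴.
With k = 4: T_4 = (6+1−4)^¼·220.1 K = 289.7 K.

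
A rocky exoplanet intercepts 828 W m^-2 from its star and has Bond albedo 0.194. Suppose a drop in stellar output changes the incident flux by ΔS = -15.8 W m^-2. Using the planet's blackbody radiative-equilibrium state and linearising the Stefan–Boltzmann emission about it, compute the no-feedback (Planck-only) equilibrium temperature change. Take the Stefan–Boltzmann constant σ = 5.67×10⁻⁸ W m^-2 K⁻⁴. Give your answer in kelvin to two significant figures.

Reference equilibrium: T_e = [S(1−α)/(4σ)]^(1/4) = 232.9 K.
ΔF = Δ[S(1−α)]/4 = (1−0.194)·-15.8/4 = -3.184 W m^-2.
The Planck feedback parameter is 4σT_e³ = 2.865 W m^-2/K.
So ΔT₀ = -3.184/2.865 = -1.11 K.

-1.1 kelvin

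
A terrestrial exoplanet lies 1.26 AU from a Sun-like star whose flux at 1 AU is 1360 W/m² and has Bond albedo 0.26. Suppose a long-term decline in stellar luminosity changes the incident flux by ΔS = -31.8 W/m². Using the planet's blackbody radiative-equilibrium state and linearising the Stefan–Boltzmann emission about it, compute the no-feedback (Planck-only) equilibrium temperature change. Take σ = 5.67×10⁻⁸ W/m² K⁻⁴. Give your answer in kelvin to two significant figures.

-2.1 K

Flux at the orbit: S = 1360/(1.26)² = 856.6 W/m².
Unperturbed T_e = [856.6·(1−0.26)/(4σ)]^¼ = 229.9 K.
Only a fraction (1−α) is absorbed and it's spread over 4πR², so ΔF = (1−α)ΔS/4 = -5.883 W/m².
Planck response: λ_P = 4σT_e³ = 4·5.67×10⁻⁸·(229.9)³ = 2.757 W/m²/K.
ΔT₀ = ΔF/λ_P = -5.883/2.757 = -2.13 K.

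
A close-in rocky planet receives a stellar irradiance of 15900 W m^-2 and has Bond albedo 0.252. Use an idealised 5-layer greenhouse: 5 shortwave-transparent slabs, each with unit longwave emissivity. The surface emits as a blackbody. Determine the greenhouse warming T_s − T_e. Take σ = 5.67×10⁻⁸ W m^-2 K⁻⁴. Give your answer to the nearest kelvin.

OLR = S(1−α)/4 = 2973 W m^-2; the top layer radiates at T_e = 478.5 K.
T_s = (N+1)^(1/4)·T_e = 748.9 K.
Warming: T_s − T_e = 270.4 K.

270 K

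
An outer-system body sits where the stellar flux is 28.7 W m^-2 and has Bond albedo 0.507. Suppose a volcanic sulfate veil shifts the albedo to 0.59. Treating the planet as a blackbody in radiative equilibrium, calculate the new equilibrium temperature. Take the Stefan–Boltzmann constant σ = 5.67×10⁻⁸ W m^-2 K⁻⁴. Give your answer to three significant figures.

84.9 kelvin

New equilibrium: T₂ = [(1−0.59)·28.70/(4σ)]^(1/4) = 84.87 K.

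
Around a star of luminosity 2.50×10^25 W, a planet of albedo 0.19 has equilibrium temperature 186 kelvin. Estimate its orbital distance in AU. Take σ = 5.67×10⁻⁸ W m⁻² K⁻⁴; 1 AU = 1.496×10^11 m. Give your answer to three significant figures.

The flux needed for this T is 4σT⁴/(1−0.19) = 335.1 W m⁻².
Then d = [L/(4πS)]^(1/2) = 7.705×10^10 m, i.e. 0.5150 AU.

0.515 AU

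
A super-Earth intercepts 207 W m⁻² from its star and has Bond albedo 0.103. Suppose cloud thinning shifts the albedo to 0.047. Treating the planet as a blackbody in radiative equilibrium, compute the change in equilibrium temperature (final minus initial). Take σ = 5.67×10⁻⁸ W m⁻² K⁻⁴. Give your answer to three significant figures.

Before: T₁ = [207.0·0.897/(4σ)]^(1/4) = 169.2 K.
Final:   T₂ = [S(1−0.047)/(4σ)]^(1/4) = 171.7 K.
ΔT = T₂ − T₁ = 2.580 K.

2.58 kelvin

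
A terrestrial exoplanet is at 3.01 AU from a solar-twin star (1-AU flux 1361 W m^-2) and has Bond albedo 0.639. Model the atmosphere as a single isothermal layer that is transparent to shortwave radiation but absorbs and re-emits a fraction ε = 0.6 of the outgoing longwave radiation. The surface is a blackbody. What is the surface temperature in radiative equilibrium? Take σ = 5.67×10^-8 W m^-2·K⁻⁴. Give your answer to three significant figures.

136 K

Irradiance scales as 1/d², so S = 1361 W m^-2 × (1/3.01)² = 150.2 W m^-2.
The planet radiates to space at T_e = [S(1−α)/(4σ)]^(1/4) = 124.4 K.
For a single slab of emissivity ε, T_s⁴ = 2T_e⁴/(2−ε); thus T_s = 124.4·(1.429)^(1/4) = 135.9 K.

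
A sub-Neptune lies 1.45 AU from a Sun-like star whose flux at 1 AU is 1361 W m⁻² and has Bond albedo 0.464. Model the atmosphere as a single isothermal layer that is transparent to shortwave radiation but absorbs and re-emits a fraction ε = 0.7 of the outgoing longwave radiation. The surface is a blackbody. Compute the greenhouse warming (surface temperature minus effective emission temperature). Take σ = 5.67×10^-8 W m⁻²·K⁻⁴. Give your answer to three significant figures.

By the inverse-square law, S = 1361/1.45² = 647.3 W m⁻².
At the top of the atmosphere, σT_e⁴ = S(1−α)/4 = 86.74 W m⁻², giving T_e = 197.8 K.
The surface balance (absorbed SW + ε·downward IR = σT_s⁴) with T_a⁴ = T_s⁴/2 reduces to T_s = T_e·[2/(2−ε)]^¼ = 220.3 K.
The atmosphere warms the surface by 22.49 K.

22.5 K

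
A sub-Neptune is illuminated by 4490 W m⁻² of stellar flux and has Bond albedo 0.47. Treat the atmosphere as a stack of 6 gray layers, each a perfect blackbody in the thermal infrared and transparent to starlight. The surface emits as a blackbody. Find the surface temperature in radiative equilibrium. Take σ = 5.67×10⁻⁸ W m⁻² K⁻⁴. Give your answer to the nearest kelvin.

Top-of-atmosphere balance: σT_e⁴ = S(1−α)/4 = 594.9 W m⁻² → T_e = 320.1 K.
For an N-layer opaque stack, T_s⁴ = (N+1)T_e⁴, hence T_s = (7)^(1/4)×320.1 K = 520.6 K.

521 K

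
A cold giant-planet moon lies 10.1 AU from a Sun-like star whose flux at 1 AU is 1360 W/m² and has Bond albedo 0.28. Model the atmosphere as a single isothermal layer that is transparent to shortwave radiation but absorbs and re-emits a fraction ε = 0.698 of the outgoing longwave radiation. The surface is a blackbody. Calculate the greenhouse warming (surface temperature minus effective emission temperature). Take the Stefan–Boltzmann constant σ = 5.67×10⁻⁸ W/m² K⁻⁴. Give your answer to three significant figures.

By the inverse-square law, S = 1360/10.1² = 13.33 W/m².
At the top of the atmosphere, σT_e⁴ = S(1−α)/4 = 2.400 W/m², giving T_e = 80.66 K.
Surface balance with a leaky layer gives σT_s⁴ = σT_e⁴·2/(2−ε), so T_s = T_e·[2/(2−0.698)]^(1/4) = 89.79 K.
Greenhouse warming: T_s − T_e = 9.137 K.

9.14 kelvin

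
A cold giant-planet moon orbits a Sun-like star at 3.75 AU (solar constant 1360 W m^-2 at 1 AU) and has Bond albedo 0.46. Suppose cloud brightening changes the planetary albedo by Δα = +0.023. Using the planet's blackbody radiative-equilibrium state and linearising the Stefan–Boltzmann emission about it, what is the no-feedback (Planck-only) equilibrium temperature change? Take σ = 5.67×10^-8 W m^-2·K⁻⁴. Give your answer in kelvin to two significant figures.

Flux at the orbit: S = 1360/(3.75)² = 96.71 W m^-2.
Unperturbed T_e = [96.71·(1−0.46)/(4σ)]^¼ = 123.2 K.
ΔF = −(S/4)Δα = −(96.71/4)×(+0.023) = -0.5561 W m^-2.
The Planck feedback parameter is 4σT_e³ = 0.4239 W m^-2/K.
Hence the no-feedback warming is ΔF/(4σT_e³) = -1.31 K.

-1.3 K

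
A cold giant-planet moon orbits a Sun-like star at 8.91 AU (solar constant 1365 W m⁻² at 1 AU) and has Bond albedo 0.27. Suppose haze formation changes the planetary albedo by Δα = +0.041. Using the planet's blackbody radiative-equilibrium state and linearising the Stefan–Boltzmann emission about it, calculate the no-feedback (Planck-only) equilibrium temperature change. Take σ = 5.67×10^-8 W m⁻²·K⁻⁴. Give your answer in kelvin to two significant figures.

Flux at the orbit: S = 1365/(8.91)² = 17.19 W m⁻².
The baseline emission temperature is T_e = 86.25 K.
ΔF = −(S/4)Δα = −(17.19/4)×(+0.041) = -0.1762 W m⁻².
The Planck feedback parameter is 4σT_e³ = 0.1455 W m⁻²/K.
ΔT₀ = ΔF/λ_P = -0.1762/0.1455 = -1.21 K.

-1.2 K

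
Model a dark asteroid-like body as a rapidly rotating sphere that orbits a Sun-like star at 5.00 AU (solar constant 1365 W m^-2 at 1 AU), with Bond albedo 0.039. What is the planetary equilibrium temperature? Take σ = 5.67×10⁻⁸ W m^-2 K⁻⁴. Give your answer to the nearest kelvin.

123 kelvin

Flux at the orbit: S = 1365/(5.00)² = 54.60 W m^-2.
The planet absorbs (1−α)S over its disc πR² and re-emits over 4πR², so the mean absorbed flux is (1−0.039)·54.60/4 = 13.12 W m^-2.
In equilibrium σT⁴ equals this, so T = 123.3 K.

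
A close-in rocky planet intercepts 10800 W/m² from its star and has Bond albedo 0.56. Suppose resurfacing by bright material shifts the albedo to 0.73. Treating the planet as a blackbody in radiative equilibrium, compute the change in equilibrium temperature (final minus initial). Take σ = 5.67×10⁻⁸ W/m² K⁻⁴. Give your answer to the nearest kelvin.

-44 K

With α = 0.56, T₁ = 380.5 K.
Final:   T₂ = [S(1−0.73)/(4σ)]^(1/4) = 336.7 K.
Change: 336.7 − 380.5 = -43.73 K.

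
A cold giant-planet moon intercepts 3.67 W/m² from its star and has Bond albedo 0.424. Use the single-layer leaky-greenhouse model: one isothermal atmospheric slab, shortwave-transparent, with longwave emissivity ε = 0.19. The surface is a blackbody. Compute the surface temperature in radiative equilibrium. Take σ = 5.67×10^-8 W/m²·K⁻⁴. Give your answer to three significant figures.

Effective emission temperature (TOA balance): σT_e⁴ = S(1−α)/4 = 0.5285 W/m² → T_e = 55.25 K.
The surface balance (absorbed SW + ε·downward IR = σT_s⁴) with T_a⁴ = T_s⁴/2 reduces to T_s = T_e·[2/(2−ε)]^¼ = 56.65 K.

56.6 K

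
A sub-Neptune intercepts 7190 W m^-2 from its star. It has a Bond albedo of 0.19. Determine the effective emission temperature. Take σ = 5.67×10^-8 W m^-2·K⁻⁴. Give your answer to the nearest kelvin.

The planet absorbs (1−α)S over its disc πR² and re-emits over 4πR², so the mean absorbed flux is (1−0.19)·7190/4 = 1456 W m^-2.
Set σT⁴ = 1456 → T = (1456/σ)^(1/4) = 400.3 K.

400 K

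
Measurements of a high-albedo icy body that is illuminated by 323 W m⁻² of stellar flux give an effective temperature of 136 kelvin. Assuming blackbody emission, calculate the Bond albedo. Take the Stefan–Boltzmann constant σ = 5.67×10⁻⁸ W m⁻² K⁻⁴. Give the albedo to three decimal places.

0.760

From σT⁴ = S(1−α)/4 we invert for α: 1−α = 4σT⁴/S.
4σT⁴ = 4·5.67×10⁻⁸·(136)⁴ = 77.59 W m⁻².
Hence α = 1 − 77.59/323.0 = 0.7598.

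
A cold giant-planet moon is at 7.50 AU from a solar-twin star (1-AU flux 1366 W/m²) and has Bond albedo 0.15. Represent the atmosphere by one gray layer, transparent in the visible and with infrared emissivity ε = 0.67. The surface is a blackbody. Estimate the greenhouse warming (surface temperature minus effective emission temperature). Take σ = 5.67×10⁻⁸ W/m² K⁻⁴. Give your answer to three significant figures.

By the inverse-square law, S = 1366/7.50² = 24.28 W/m².
The planet radiates to space at T_e = [S(1−α)/(4σ)]^(1/4) = 97.67 K.
Surface balance with a leaky layer gives σT_s⁴ = σT_e⁴·2/(2−ε), so T_s = T_e·[2/(2−0.67)]^(1/4) = 108.2 K.
T_s − T_e = 108.2 − 97.67 = 10.49 K.

10.5 K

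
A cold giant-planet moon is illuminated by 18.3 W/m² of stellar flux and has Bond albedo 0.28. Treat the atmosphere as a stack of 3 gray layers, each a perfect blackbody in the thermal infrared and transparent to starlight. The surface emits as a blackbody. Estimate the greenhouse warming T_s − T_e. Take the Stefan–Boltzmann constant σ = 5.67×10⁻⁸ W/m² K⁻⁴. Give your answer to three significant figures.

36.2 K

Top-of-atmosphere balance: σT_e⁴ = S(1−α)/4 = 3.294 W/m² → T_e = 87.30 K.
T_s = (N+1)^(1/4)·T_e = 123.5 K.
So the greenhouse effect raises the surface by 123.5 − 87.30 = 36.16 K.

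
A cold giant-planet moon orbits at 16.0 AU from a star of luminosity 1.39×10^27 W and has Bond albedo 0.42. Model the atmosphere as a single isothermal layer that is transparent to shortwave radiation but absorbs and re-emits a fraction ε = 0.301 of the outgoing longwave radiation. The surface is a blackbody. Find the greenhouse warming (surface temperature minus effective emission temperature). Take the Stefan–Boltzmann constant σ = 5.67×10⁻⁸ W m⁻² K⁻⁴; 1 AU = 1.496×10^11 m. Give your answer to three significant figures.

3.49 K

Orbital distance: d = 16.0 AU = 2.394×10^12 m.
Flux at the orbit: S = L/(4πd²) = 1.39×10^27/(4π·(2.39×10^12)²) = 19.31 W m⁻².
The planet radiates to space at T_e = [S(1−α)/(4σ)]^(1/4) = 83.82 K.
The surface balance (absorbed SW + ε·downward IR = σT_s⁴) with T_a⁴ = T_s⁴/2 reduces to T_s = T_e·[2/(2−ε)]^¼ = 87.31 K.
Greenhouse warming: T_s − T_e = 3.489 K.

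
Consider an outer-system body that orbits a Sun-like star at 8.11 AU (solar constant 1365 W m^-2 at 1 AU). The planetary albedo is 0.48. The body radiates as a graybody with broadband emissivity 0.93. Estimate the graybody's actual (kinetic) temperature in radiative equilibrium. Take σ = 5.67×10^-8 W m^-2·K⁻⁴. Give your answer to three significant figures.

84.6 kelvin

Irradiance scales as 1/d², so S = 1365 W m^-2 × (1/8.11)² = 20.75 W m^-2.
Absorbed flux (global mean): S(1−α)/4 = 20.75·0.52/4 = 2.698 W m^-2.
Equating to εσT⁴ with ε = 0.93: T = (2.698/0.93σ)^(1/4) = 84.58 K.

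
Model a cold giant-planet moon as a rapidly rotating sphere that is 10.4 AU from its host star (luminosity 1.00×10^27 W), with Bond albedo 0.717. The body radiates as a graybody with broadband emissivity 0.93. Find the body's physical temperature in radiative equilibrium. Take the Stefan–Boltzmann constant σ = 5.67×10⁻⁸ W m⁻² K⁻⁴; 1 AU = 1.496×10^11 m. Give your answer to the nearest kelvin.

d = 10.4 × 1.496×10^11 m = 1.556×10^12 m.
S = L/(4πd²) = 32.87 W m⁻².
Absorbed flux (global mean): S(1−α)/4 = 32.87·0.283/4 = 2.326 W m⁻².
Radiative balance εσT⁴ = 2.326 gives T = [2.326/(0.93·σ)]^(1/4) = 81.49 K.

81 kelvin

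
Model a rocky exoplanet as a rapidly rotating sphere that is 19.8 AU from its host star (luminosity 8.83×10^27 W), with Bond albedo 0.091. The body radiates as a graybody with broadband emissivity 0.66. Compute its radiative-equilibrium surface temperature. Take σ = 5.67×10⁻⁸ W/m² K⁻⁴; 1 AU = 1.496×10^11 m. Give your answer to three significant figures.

149 K

d = 19.8 × 1.496×10^11 m = 2.962×10^12 m.
S = L/(4πd²) = 80.09 W/m².
The planet absorbs (1−α)S over its disc πR² and re-emits over 4πR², so the mean absorbed flux is (1−0.091)·80.09/4 = 18.20 W/m².
Radiative balance εσT⁴ = 18.20 gives T = [18.20/(0.66·σ)]^(1/4) = 148.5 K.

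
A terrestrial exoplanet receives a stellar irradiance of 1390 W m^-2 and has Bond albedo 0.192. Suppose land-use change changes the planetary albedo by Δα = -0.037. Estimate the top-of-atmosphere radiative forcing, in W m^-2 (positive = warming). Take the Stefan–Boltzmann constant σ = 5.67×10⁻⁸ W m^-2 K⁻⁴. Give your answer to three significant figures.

The change in absorbed flux is Δ[S(1−α)/4] = −SΔα/4 = 12.86 W m^-2.

12.9 W m^-2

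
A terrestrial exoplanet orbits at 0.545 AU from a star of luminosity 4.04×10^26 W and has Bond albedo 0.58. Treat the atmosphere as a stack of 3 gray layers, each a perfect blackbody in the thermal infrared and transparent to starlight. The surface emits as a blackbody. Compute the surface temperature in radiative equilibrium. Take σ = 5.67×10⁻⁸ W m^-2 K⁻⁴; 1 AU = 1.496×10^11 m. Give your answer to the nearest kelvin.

d = 0.545 × 1.496×10^11 m = 8.153×10^10 m.
Flux at the orbit: S = L/(4πd²) = 4.04×10^26/(4π·(8.15×10^10)²) = 4836 W m^-2.
The effective emission temperature is T_e = [S(1−α)/(4σ)]^¼ = 307.6 K.
With N = 3 opaque layers, T_s = (N+1)^(1/4)·T_e = 4^(1/4)·307.6 = 435.1 K.

435 K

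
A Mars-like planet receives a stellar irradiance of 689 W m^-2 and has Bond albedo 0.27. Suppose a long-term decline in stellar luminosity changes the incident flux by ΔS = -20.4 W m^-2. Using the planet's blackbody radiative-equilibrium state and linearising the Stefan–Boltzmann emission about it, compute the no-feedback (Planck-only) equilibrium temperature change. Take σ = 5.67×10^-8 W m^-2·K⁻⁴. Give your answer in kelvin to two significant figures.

Unperturbed T_e = [689.0·(1−0.27)/(4σ)]^¼ = 217.0 K.
Only a fraction (1−α) is absorbed and it's spread over 4πR², so ΔF = (1−α)ΔS/4 = -3.723 W m^-2.
Linearising σT⁴ gives d(σT⁴)/dT = 4σT_e³ = 2.318 W m^-2 per K.
Hence the no-feedback warming is ΔF/(4σT_e³) = -1.61 K.

-1.6 K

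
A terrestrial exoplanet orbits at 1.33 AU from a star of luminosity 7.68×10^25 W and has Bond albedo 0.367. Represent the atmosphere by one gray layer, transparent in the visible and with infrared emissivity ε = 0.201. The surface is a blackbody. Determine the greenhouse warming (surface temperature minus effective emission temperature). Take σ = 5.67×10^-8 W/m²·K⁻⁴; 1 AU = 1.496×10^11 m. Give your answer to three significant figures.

3.87 K

Orbital distance: d = 1.33 AU = 1.990×10^11 m.
S = L/(4πd²) = 154.4 W/m².
The planet radiates to space at T_e = [S(1−α)/(4σ)]^(1/4) = 144.1 K.
For a single slab of emissivity ε, T_s⁴ = 2T_e⁴/(2−ε); thus T_s = 144.1·(1.112)^(1/4) = 147.9 K.
The atmosphere warms the surface by 3.866 K.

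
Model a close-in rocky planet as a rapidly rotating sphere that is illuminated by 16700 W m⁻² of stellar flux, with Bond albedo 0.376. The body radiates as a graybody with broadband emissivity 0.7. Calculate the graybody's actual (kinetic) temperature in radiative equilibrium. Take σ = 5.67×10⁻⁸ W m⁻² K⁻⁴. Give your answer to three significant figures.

Absorbed flux (global mean): S(1−α)/4 = 16700·0.624/4 = 2605 W m⁻².
Radiative balance εσT⁴ = 2605 gives T = [2605/(0.7·σ)]^(1/4) = 506.2 K.

506 kelvin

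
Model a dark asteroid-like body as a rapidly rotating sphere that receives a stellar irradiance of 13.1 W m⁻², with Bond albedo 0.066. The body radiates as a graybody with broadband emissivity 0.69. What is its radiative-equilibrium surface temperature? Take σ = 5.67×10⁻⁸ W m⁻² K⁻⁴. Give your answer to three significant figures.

94.0 K

The planet absorbs (1−α)S over its disc πR² and re-emits over 4πR², so the mean absorbed flux is (1−0.066)·13.10/4 = 3.059 W m⁻².
Radiative balance εσT⁴ = 3.059 gives T = [3.059/(0.69·σ)]^(1/4) = 94.03 K.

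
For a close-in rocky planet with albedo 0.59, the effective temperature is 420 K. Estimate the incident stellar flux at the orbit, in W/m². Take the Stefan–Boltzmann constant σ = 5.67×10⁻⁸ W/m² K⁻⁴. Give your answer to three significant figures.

17200 W/m²

Invert the energy balance for S: S = 4σT⁴/(1−α).
The emitted flux is σT⁴ = 1764 W/m².
S = 4·1764/0.41 = 17210 W/m².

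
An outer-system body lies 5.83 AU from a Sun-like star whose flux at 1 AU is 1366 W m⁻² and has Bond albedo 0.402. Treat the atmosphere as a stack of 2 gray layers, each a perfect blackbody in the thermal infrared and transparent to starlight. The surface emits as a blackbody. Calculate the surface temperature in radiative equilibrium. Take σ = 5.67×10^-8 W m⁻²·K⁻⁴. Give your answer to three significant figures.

134 kelvin

Irradiance scales as 1/d², so S = 1366 W m⁻² × (1/5.83)² = 40.19 W m⁻².
Top-of-atmosphere balance: σT_e⁴ = S(1−α)/4 = 6.008 W m⁻² → T_e = 101.5 K.
Layer-by-layer balance gives σT_s⁴ = (N+1)σT_e⁴, so T_s = 3^¼·101.5 = 133.5 K.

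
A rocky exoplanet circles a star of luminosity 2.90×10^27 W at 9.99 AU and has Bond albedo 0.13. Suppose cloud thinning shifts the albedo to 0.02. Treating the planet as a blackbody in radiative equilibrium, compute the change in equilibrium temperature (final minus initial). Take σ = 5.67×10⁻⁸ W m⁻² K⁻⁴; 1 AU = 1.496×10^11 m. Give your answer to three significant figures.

4.26 K

d = 9.99 × 1.496×10^11 m = 1.495×10^12 m.
S = L/(4πd²) = 103.3 W m⁻².
With α = 0.13, T₁ = 141.1 K.
After:  T₂ = [103.3·0.98/(4σ)]^(1/4) = 145.4 K.
Change: 145.4 − 141.1 = 4.263 K.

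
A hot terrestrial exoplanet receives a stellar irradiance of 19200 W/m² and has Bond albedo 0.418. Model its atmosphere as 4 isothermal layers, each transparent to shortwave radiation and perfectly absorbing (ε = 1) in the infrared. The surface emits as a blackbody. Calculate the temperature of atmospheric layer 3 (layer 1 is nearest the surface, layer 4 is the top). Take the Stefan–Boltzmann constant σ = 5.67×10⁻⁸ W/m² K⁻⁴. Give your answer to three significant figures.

560 K

OLR = S(1−α)/4 = 2794 W/m²; the top layer radiates at T_e = 471.1 K.
The net upward flux σT_e⁴ is constant between every pair of levels, so T_k⁴ = (N+1−k)T_e⁴.
T_3 = (2)^(1/4)·471.1 = 560.3 K.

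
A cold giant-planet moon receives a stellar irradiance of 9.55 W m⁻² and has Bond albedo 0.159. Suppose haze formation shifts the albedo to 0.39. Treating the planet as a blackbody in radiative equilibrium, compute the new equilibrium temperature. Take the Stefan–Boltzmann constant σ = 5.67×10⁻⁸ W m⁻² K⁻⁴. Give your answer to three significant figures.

T₂ = [S(1−α₂)/(4σ)]^(1/4) = [9.550·0.61/(4σ)]^(1/4) = 71.19 K.

71.2 kelvin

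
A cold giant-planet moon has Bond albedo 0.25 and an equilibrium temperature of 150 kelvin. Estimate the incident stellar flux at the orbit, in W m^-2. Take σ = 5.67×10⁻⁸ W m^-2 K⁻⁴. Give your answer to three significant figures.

Invert the energy balance for S: S = 4σT⁴/(1−α).
σT⁴ = 5.67×10⁻⁸·(150)⁴ = 28.70 W m^-2.
So S = 4×28.70/(1−0.25) = 153.1 W m^-2.

153 W m^-2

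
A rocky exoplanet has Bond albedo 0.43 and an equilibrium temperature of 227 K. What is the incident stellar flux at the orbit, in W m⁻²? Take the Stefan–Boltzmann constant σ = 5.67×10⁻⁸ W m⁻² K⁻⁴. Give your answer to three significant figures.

1060 W m⁻²

From S(1−α)/4 = σT⁴: S = 4σT⁴/(1−α).
σT⁴ = 5.67×10⁻⁸·(227)⁴ = 150.6 W m⁻².
So S = 4×150.6/(1−0.43) = 1057 W m⁻².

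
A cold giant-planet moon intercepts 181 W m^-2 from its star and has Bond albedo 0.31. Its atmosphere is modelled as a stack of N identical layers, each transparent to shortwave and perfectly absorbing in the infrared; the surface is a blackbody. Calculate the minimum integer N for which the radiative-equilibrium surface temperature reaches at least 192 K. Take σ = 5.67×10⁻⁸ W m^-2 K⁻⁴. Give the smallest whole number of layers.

2

The effective emission temperature is T_e = [S(1−α)/(4σ)]^¼ = 153.2 K.
Need (N+1)T_e⁴ ≥ T_s⁴, i.e. N+1 ≥ (192/153.2)⁴ = 2.468.
So N ≥ 1.468; the smallest integer is N = 2.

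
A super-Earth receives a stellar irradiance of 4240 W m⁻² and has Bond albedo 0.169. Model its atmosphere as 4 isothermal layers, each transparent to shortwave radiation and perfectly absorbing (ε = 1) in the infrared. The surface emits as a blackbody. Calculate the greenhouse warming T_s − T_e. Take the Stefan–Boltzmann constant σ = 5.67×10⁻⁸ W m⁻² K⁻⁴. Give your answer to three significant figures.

175 K

OLR = S(1−α)/4 = 880.9 W m⁻²; the top layer radiates at T_e = 353.0 K.
T_s = (N+1)^(1/4)·T_e = 527.9 K.
Warming: T_s − T_e = 174.9 K.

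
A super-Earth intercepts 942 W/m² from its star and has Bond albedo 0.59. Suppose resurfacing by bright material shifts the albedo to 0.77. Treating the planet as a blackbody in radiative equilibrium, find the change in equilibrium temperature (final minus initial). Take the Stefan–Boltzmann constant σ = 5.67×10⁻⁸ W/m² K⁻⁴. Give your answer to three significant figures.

-27.3 K

Before: T₁ = [942.0·0.41/(4σ)]^(1/4) = 203.1 K.
Final:   T₂ = [S(1−0.77)/(4σ)]^(1/4) = 175.8 K.
Change: 175.8 − 203.1 = -27.34 K.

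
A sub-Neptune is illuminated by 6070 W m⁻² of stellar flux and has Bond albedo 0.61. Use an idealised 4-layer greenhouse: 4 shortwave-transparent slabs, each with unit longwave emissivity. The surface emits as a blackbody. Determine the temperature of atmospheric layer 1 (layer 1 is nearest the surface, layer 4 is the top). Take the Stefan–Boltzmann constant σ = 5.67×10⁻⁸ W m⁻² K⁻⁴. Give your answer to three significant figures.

452 K

OLR = S(1−α)/4 = 591.8 W m⁻²; the top layer radiates at T_e = 319.6 K.
The net upward flux σT_e⁴ is constant between every pair of levels, so T_k⁴ = (N+1−k)T_e⁴.
T_1 = (4)^(1/4)·319.6 = 452.0 K.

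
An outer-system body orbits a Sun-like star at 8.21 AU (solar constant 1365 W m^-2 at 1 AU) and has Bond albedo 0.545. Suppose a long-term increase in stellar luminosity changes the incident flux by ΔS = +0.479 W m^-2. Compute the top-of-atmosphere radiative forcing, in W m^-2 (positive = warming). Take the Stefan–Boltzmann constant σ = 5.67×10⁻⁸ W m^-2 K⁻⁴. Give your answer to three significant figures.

0.0545 W m^-2

Flux at the orbit: S = 1365/(8.21)² = 20.25 W m^-2.
Only a fraction (1−α) is absorbed and it's spread over 4πR², so ΔF = (1−α)ΔS/4 = 0.05449 W m^-2.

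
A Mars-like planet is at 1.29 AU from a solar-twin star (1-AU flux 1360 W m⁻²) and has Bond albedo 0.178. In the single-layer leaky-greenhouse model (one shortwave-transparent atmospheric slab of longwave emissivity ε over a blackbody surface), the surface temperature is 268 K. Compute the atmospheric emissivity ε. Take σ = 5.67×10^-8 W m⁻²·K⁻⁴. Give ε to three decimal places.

Flux at the orbit: S = 1360/(1.29)² = 817.3 W m⁻².
TOA balance gives T_e = 233.3 K.
Since (2−ε)/2 = (T_e/T_s)⁴ = 0.5742, ε = 0.8516.

0.852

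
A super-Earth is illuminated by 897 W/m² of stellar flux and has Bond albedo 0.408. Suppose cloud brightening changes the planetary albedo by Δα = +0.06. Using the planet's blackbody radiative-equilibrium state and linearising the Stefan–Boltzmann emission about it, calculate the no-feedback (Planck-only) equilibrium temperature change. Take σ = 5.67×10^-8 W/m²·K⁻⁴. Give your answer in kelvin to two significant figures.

Unperturbed T_e = [897.0·(1−0.408)/(4σ)]^¼ = 220.0 K.
The change in absorbed flux is Δ[S(1−α)/4] = −SΔα/4 = -13.46 W/m².
Planck response: λ_P = 4σT_e³ = 4·5.67×10⁻⁸·(220.0)³ = 2.414 W/m²/K.
ΔT₀ = ΔF/λ_P = -13.46/2.414 = -5.57 K.

-5.6 K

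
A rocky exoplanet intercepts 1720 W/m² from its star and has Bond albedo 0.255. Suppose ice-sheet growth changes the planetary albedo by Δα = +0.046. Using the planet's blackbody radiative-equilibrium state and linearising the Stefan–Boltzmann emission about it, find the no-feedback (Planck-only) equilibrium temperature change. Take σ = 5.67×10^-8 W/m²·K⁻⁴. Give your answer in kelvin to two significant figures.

Reference equilibrium: T_e = [S(1−α)/(4σ)]^(1/4) = 274.2 K.
TOA radiative forcing: ΔF = −S·Δα/4 = −1720·(+0.046)/4 = -19.78 W/m².
The Planck feedback parameter is 4σT_e³ = 4.674 W/m²/K.
So ΔT₀ = -19.78/4.674 = -4.23 K.

-4.2 K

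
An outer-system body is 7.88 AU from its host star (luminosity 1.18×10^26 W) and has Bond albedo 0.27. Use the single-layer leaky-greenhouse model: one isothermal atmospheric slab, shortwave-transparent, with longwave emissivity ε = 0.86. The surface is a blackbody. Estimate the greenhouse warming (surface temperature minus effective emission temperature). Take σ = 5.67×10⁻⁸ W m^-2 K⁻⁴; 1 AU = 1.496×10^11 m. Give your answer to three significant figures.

Orbital distance: d = 7.88 AU = 1.179×10^12 m.
S = L/(4πd²) = 6.757 W m^-2.
The planet radiates to space at T_e = [S(1−α)/(4σ)]^(1/4) = 68.29 K.
Surface balance with a leaky layer gives σT_s⁴ = σT_e⁴·2/(2−ε), so T_s = T_e·[2/(2−0.86)]^(1/4) = 78.59 K.
Greenhouse warming: T_s − T_e = 10.30 K.

10.3 K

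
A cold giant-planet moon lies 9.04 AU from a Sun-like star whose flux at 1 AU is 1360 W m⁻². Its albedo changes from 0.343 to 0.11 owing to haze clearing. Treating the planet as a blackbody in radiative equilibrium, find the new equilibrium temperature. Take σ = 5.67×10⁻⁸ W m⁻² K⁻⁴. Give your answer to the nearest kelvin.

Flux at the orbit: S = 1360/(9.04)² = 16.64 W m⁻².
With the new albedo, S(1−α₂)/4 = 3.703 W m⁻², so T₂ = 89.90 K.

90 kelvin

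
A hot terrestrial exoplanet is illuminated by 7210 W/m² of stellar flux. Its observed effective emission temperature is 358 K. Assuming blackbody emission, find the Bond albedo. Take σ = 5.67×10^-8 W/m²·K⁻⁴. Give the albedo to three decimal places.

0.483

Rearranging the radiative balance, α = 1 − 4σT⁴/S.
4σT⁴ = 4·5.67×10⁻⁸·(358)⁴ = 3725 W/m².
1−α = 3725/7210 = 0.5167, so α = 0.4833.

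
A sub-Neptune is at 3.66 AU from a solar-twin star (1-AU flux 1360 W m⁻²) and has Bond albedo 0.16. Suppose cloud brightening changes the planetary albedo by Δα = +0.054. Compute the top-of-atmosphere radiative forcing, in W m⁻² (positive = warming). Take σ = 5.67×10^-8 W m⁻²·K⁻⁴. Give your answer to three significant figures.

-1.37 W m⁻²

By the inverse-square law, S = 1360/3.66² = 101.5 W m⁻².
The change in absorbed flux is Δ[S(1−α)/4] = −SΔα/4 = -1.371 W m⁻².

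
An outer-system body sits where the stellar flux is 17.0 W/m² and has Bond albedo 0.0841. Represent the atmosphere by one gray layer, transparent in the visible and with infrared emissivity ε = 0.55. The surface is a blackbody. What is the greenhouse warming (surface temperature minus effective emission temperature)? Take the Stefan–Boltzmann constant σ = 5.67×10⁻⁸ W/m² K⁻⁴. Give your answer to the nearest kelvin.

8 K

The planet radiates to space at T_e = [S(1−α)/(4σ)]^(1/4) = 91.03 K.
The surface balance (absorbed SW + ε·downward IR = σT_s⁴) with T_a⁴ = T_s⁴/2 reduces to T_s = T_e·[2/(2−ε)]^¼ = 98.65 K.
Greenhouse warming: T_s − T_e = 7.620 K.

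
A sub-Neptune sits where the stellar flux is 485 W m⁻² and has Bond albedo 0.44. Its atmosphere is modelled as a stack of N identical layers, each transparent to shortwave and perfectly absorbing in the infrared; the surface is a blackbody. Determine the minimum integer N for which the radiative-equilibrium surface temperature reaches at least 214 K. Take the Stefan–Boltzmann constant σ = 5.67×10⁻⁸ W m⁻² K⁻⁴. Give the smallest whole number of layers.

1

The effective emission temperature is T_e = [S(1−α)/(4σ)]^¼ = 186.0 K.
T_s = (N+1)^(1/4)·T_e ≥ 214 K requires N+1 ≥ (T_s/T_e)⁴ = (214/186.0)⁴ = 1.751.
So N ≥ 0.751; the smallest integer is N = 1.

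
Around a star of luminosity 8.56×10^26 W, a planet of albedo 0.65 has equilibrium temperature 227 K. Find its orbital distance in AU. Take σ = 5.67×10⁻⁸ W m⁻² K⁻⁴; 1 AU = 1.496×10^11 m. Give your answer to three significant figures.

The flux needed for this T is 4σT⁴/(1−0.65) = 1721 W m⁻².
S = L/(4πd²) → d = √(L/4πS) = √(8.56×10^26/(4π·1721)) = 1.990×10^11 m = 1.330 AU.

1.33 AU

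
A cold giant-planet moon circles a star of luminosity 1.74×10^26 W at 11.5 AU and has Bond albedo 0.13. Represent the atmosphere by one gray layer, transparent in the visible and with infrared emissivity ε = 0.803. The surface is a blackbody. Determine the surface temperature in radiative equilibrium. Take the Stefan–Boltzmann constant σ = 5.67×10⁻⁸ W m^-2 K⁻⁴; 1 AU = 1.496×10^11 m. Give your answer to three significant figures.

Orbital distance: d = 11.5 AU = 1.720×10^12 m.
S = L/(4πd²) = 4.678 W m^-2.
Effective emission temperature (TOA balance): σT_e⁴ = S(1−α)/4 = 1.018 W m^-2 → T_e = 65.09 K.
Surface balance with a leaky layer gives σT_s⁴ = σT_e⁴·2/(2−ε), so T_s = T_e·[2/(2−0.803)]^(1/4) = 74.00 K.

74.0 K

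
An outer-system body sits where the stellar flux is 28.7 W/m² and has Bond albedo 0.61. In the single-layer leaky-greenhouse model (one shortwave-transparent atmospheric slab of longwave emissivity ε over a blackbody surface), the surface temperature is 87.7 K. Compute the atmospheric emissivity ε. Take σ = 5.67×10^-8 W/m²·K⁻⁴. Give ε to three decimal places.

0.331

TOA balance gives T_e = 83.82 K.
Since (2−ε)/2 = (T_e/T_s)⁴ = 0.8343, ε = 0.3315.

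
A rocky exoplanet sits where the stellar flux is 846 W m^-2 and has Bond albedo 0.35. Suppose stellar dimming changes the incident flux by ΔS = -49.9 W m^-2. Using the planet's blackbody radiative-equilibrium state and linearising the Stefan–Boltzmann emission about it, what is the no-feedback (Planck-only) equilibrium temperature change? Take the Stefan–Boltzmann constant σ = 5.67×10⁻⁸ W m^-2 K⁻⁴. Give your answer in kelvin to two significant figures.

Unperturbed T_e = [846.0·(1−0.35)/(4σ)]^¼ = 221.9 K.
ΔF = Δ[S(1−α)]/4 = (1−0.35)·-49.9/4 = -8.109 W m^-2.
The Planck feedback parameter is 4σT_e³ = 2.478 W m^-2/K.
ΔT₀ = ΔF/λ_P = -8.109/2.478 = -3.27 K.

-3.3 K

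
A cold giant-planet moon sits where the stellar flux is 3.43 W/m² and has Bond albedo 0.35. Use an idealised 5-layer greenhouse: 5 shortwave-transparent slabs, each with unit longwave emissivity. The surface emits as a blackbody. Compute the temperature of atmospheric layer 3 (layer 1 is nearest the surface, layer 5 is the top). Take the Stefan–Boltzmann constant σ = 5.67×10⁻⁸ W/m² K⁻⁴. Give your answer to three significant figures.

The effective emission temperature is T_e = [S(1−α)/(4σ)]^¼ = 55.99 K.
The net upward flux σT_e⁴ is constant between every pair of levels, so T_k⁴ = (N+1−k)T_e⁴.
With k = 3: T_3 = (5+1−3)^¼·55.99 K = 73.69 K.

73.7 K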